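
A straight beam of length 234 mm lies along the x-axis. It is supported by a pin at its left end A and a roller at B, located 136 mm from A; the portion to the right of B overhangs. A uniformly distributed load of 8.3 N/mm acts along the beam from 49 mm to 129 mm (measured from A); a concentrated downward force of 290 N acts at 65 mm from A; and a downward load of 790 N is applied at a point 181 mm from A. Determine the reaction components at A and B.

A_x = 0, A_y = 119.5 N, B_y = 1625 N

Resultant of the distributed load: 8.3 × 80 = 664 N at 89 mm from A.
ΣM about A: B_y·136 − (8.3·80)·89 − 290·65 − 790·181 = 0 → B_y = 220936/136 = 1624.53 ≈ 1625 N.
ΣF_y = 0: A_y + 1624.53 − 8.3·80 − 290 − 790 = 0 → A_y = 119.5 N.
ΣF_x = 0: no horizontal applied forces, so A_x = 0.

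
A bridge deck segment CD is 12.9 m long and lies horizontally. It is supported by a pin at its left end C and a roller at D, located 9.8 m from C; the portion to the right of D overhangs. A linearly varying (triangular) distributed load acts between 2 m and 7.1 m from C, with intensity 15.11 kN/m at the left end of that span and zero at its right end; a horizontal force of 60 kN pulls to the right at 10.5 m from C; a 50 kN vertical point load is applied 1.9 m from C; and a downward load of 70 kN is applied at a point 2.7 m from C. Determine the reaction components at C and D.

Resultant of the triangular load: ½ × 15.11 × 5.1 = 38.5305 kN, acting at 3.7 m from C (one-third of the span from the peak).
Taking moments about C: D_y·9.8 − (½·15.11·5.1)·3.7 − 50·1.9 − 70·2.7 = 0 → D_y = 426.56285/9.8 = 43.5268 ≈ 43.53 kN.
ΣF_y = 0: C_y + 43.5268 − ½·15.11·5.1 − 50 − 70 = 0 → C_y = 115.0 kN.
ΣF_x = 0: C_x + 60 = 0 → C_x = -60.00 kN.

C_x = -60.00 kN, C_y = 115.0 kN, D_y = 43.53 kN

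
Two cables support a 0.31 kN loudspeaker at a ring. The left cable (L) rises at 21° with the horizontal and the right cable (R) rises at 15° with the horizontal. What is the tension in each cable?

T_L = 0.5094 kN, T_R = 0.4924 kN

ΣF_x = 0: −T_L·cos21° + T_R·cos15° = 0 → T_R = 0.966514·T_L.
ΣF_y = 0: T_L·sin21° + T_R·sin15° = 0.31.
Substitute: T_L·(0.358368 + 0.966514·0.258819) = 0.31 → T_L = 0.509433 ≈ 0.5094 kN.
Then T_R = 0.966514 × 0.509433 = 0.4924 kN.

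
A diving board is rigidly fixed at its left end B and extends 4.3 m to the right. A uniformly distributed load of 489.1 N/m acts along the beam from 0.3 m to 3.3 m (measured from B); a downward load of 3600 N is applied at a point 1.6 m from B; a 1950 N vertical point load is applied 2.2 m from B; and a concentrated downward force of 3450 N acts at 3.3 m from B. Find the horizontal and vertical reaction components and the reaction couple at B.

Resultant of the distributed load: 489.1 × 3 = 1467.3 N at 1.8 m from B.
ΣF_x = 0: B_x = 0.
ΣF_y = 0: B_y − 489.1·3 − 3600 − 1950 − 3450 = 0 → B_y = 10470 N.
ΣM about B: M_B − (489.1·3)·1.8 − 3600·1.6 − 1950·2.2 − 3450·3.3 = 0 → M_B = 24080 N·m.

B_x = 0, B_y = 10470 N, M_B = 24080 N·m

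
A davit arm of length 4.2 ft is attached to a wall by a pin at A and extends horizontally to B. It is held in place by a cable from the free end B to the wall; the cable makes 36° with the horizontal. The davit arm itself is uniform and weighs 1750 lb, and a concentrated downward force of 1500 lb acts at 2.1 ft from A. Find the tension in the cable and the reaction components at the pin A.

T = 2765 lb, A_x = 2237 lb, A_y = 1625 lb

ΣM about A: T·sin36°·4.2 − 1750·2.1 − 1500·2.1 = 0 → T = 6825/(4.2·0.587785) = 2764.62 ≈ 2765 lb.
ΣF_x = 0: A_x − T·cos36° = 0 → A_x = 2764.62 × 0.809017 = 2237 lb.
ΣF_y = 0: A_y + T·sin36° − 1750 − 1500 = 0 → A_y = 3250 − 2764.62 × 0.587785 = 1625 lb.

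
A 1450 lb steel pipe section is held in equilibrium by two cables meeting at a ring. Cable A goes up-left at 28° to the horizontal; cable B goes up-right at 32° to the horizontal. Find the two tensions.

T_A = 1420 lb, T_B = 1478 lb

ΣF_x = 0: −T_A·cos28° + T_B·cos32° = 0 → T_B = 1.04115·T_A.
ΣF_y = 0: T_A·sin28° + T_B·sin32° = 1450.
Substitute: T_A·(0.469472 + 1.04115·0.529919) = 1450 → T_A = 1419.9 ≈ 1420 lb.
Then T_B = 1.04115 × 1419.9 = 1478 lb.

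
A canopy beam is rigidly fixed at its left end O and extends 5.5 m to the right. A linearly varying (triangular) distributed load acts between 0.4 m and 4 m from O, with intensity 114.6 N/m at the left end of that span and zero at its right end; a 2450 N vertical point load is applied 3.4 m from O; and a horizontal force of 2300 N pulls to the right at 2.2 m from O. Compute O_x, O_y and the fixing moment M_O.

Resultant of the triangular load: ½ × 114.6 × 3.6 = 206.28 N, acting at 1.6 m from O (one-third of the span from the peak).
ΣF_x = 0: O_x + 2300 = 0 → O_x = -2300 N.
ΣF_y = 0: O_y − ½·114.6·3.6 − 2450 = 0 → O_y = 2656 N.
ΣM about O: M_O − (½·114.6·3.6)·1.6 − 2450·3.4 = 0 → M_O = 8660 N·m.

O_x = -2300 N, O_y = 2656 N, M_O = 8660 N·m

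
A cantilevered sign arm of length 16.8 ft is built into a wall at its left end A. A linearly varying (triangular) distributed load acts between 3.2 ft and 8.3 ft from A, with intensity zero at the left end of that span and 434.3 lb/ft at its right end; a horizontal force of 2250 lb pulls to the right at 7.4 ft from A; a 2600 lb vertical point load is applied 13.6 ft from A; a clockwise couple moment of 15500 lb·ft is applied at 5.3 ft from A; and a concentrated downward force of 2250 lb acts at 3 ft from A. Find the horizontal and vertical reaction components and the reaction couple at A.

A_x = -2250 lb, A_y = 5957 lb, M_A = 64920 lb·ft

Resultant of the triangular load: ½ × 434.3 × 5.1 = 1107.465 lb, acting at 6.6 ft from A (one-third of the span from the peak).
ΣF_x = 0: A_x + 2250 = 0 → A_x = -2250 lb.
ΣF_y = 0: A_y − ½·434.3·5.1 − 2600 − 2250 = 0 → A_y = 5957 lb.
ΣM about A: M_A − (½·434.3·5.1)·6.6 − 2600·13.6 − 15500 − 2250·3 = 0 → M_A = 64920 lb·ft.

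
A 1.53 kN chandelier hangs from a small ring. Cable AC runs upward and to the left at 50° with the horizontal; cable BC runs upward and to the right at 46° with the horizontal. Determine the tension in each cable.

T_AC = 1.069 kN, T_BC = 0.9889 kN

ΣF_x = 0: −T_AC·cos50° + T_BC·cos46° = 0 → T_BC = 0.925329·T_AC.
ΣF_y = 0: T_AC·sin50° + T_BC·sin46° = 1.53.
Substitute: T_AC·(0.766044 + 0.925329·0.71934) = 1.53 → T_AC = 1.06868 ≈ 1.069 kN.
Then T_BC = 0.925329 × 1.06868 = 0.9889 kN.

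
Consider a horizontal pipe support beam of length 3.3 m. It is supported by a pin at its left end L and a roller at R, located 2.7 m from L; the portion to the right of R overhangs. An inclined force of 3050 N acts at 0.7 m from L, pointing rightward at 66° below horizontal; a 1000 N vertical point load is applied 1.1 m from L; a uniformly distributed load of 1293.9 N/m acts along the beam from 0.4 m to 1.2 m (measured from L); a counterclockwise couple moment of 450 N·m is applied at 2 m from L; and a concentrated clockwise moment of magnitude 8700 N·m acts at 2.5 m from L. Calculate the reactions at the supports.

L_x = -1241 N, L_y = 329.4 N, R_y = 4492 N

Resultant of the distributed load: 1293.9 × 0.8 = 1035.12 N at 0.8 m from L.
ΣM about L: R_y·2.7 − 3050·sin66°·0.7 − 1000·1.1 − (1293.9·0.8)·0.8 + 450 − 8700 = 0 → R_y = 12128.5/2.7 = 4492.04 ≈ 4492 N.
ΣF_y = 0: L_y + 4492.04 − 3050·sin66° − 1000 − 1293.9·0.8 = 0 → L_y = 329.4 N.
ΣF_x = 0: L_x + 3050·cos66° = 0 → L_x = -1241 N.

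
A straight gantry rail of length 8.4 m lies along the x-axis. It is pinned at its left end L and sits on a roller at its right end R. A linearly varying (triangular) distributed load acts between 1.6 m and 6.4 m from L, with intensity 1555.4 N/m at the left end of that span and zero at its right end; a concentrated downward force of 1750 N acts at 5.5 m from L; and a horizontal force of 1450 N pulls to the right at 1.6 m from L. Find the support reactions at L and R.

L_x = -1450 N, L_y = 2915 N, R_y = 2568 N

Resultant of the triangular load: ½ × 1555.4 × 4.8 = 3732.96 N, acting at 3.2 m from L (one-third of the span from the peak).
Moments about L: R_y·8.4 − (½·1555.4·4.8)·3.2 − 1750·5.5 = 0 → R_y = 21570.472/8.4 = 2567.91 ≈ 2568 N.
ΣF_y = 0: L_y + 2567.91 − ½·1555.4·4.8 − 1750 = 0 → L_y = 2915 N.
ΣF_x = 0: L_x + 1450 = 0 → L_x = -1450 N.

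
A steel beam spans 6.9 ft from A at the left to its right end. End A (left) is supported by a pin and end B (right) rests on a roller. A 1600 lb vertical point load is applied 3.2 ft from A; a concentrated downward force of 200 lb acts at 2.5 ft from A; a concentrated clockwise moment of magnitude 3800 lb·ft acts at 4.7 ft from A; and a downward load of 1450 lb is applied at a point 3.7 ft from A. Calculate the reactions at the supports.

A_x = 0, A_y = 1107 lb, B_y = 2143 lb

ΣM about A: B_y·6.9 − 1600·3.2 − 200·2.5 − 3800 − 1450·3.7 = 0 → B_y = 14785/6.9 = 2142.75 ≈ 2143 lb.
ΣF_y = 0: A_y + 2142.75 − 1600 − 200 − 1450 = 0 → A_y = 1107 lb.
ΣF_x = 0: no horizontal applied forces, so A_x = 0.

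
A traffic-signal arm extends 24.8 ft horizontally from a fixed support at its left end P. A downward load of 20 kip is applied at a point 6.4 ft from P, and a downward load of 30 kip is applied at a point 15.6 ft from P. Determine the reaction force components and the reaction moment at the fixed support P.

P_x = 0, P_y = 50.00 kip, M_P = 596.0 kip·ft

ΣF_x = 0: P_x = 0.
ΣF_y = 0: P_y − 20 − 30 = 0 → P_y = 50.00 kip.
ΣM about P: M_P − 20·6.4 − 30·15.6 = 0 → M_P = 596.0 kip·ft.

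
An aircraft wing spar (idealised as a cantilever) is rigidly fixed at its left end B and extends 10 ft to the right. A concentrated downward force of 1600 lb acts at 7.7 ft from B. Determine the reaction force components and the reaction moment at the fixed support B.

ΣF_x = 0: B_x = 0.
ΣF_y = 0: B_y − 1600 = 0 → B_y = 1600 lb.
ΣM about B: M_B − 1600·7.7 = 0 → M_B = 12320 lb·ft.

B_x = 0, B_y = 1600 lb, M_B = 12320 lb·ft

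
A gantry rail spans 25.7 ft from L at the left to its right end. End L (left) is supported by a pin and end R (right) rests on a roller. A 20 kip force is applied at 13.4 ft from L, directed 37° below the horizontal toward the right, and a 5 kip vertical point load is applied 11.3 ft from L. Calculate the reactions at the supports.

L_x = -15.97 kip, L_y = 8.562 kip, R_y = 8.474 kip

ΣM about L: R_y·25.7 − 20·sin37°·13.4 − 5·11.3 = 0 → R_y = 217.786/25.7 = 8.47416 ≈ 8.474 kip.
ΣF_y = 0: L_y + 8.47416 − 20·sin37° − 5 = 0 → L_y = 8.562 kip.
ΣF_x = 0: L_x + 20·cos37° = 0 → L_x = -15.97 kip.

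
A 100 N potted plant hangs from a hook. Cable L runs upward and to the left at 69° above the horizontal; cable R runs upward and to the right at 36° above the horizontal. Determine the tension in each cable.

ΣF_x = 0: −T_L·cos69° + T_R·cos36° = 0 → T_R = 0.442967·T_L.
ΣF_y = 0: T_L·sin69° + T_R·sin36° = 100.
Substitute: T_L·(0.93358 + 0.442967·0.587785) = 100 → T_L = 83.7556 ≈ 83.76 N.
Then T_R = 0.442967 × 83.7556 = 37.10 N.

T_L = 83.76 N, T_R = 37.10 N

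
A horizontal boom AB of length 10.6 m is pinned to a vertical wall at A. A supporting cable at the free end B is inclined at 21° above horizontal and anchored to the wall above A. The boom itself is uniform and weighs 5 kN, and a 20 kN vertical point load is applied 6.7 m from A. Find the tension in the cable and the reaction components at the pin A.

T = 42.25 kN, A_x = 39.44 kN, A_y = 9.858 kN

ΣM about A: T·sin21°·10.6 − 5·5.3 − 20·6.7 = 0 → T = 160.5/(10.6·0.358368) = 42.2513 ≈ 42.25 kN.
ΣF_x = 0: A_x − T·cos21° = 0 → A_x = 42.2513 × 0.93358 = 39.44 kN.
ΣF_y = 0: A_y + T·sin21° − 5 − 20 = 0 → A_y = 25 − 42.2513 × 0.358368 = 9.858 kN.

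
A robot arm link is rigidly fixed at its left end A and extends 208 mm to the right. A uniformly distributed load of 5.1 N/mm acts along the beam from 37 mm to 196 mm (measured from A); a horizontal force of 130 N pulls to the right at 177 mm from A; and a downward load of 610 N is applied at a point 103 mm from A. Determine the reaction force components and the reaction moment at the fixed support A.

Resultant of the distributed load: 5.1 × 159 = 810.9 N at 116.5 mm from A.
ΣF_x = 0: A_x + 130 = 0 → A_x = -130.0 N.
ΣF_y = 0: A_y − 5.1·159 − 610 = 0 → A_y = 1421 N.
ΣM about A: M_A − (5.1·159)·116.5 − 610·103 = 0 → M_A = 157300 N·mm.

A_x = -130.0 N, A_y = 1421 N, M_A = 157300 N·mm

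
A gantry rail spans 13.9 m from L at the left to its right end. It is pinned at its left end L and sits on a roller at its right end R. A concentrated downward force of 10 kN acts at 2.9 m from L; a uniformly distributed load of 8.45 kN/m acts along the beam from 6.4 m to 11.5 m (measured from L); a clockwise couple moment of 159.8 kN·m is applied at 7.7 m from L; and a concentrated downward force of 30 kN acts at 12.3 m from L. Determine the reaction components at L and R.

L_x = 0, L_y = 15.22 kN, R_y = 67.88 kN

Resultant of the distributed load: 8.45 × 5.1 = 43.095 kN at 8.95 m from L.
Moments about L: R_y·13.9 − 10·2.9 − (8.45·5.1)·8.95 − 159.8 − 30·12.3 = 0 → R_y = 943.50025/13.9 = 67.8777 ≈ 67.88 kN.
ΣF_y = 0: L_y + 67.8777 − 10 − 8.45·5.1 − 30 = 0 → L_y = 15.22 kN.
ΣF_x = 0: no horizontal applied forces, so L_x = 0.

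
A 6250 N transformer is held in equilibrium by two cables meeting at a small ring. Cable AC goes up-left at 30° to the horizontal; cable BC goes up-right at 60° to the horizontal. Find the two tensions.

T_AC = 3125 N, T_BC = 5413 N

ΣF_x = 0: −T_AC·cos30° + T_BC·cos60° = 0 → T_BC = 1.73205·T_AC.
ΣF_y = 0: T_AC·sin30° + T_BC·sin60° = 6250.
Substitute: T_AC·(0.5 + 1.73205·0.866025) = 6250 → T_AC = 3125 N.
Then T_BC = 1.73205 × 3125 = 5413 N.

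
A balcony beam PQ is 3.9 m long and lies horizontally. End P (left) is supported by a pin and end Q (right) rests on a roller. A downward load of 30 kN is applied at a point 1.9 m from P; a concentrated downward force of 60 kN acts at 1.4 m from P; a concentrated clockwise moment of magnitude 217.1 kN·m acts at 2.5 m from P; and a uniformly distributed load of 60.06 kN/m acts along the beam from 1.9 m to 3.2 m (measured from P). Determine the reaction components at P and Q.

P_x = 0, P_y = 25.21 kN, Q_y = 142.9 kN

Resultant of the distributed load: 60.06 × 1.3 = 78.078 kN at 2.55 m from P.
ΣM about P: Q_y·3.9 − 30·1.9 − 60·1.4 − 217.1 − (60.06·1.3)·2.55 = 0 → Q_y = 557.1989/3.9 = 142.872 ≈ 142.9 kN.
ΣF_y = 0: P_y + 142.872 − 30 − 60 − 60.06·1.3 = 0 → P_y = 25.21 kN.
ΣF_x = 0: no horizontal applied forces, so P_x = 0.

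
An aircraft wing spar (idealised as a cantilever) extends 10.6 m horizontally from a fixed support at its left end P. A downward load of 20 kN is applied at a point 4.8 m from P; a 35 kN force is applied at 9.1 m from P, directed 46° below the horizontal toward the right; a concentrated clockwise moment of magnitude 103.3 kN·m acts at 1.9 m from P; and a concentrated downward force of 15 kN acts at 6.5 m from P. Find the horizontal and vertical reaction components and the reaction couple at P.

ΣF_x = 0: P_x + 35·cos46° = 0 → P_x = -24.31 kN.
ΣF_y = 0: P_y − 20 − 35·sin46° − 15 = 0 → P_y = 60.18 kN.
ΣM about P: M_P − 20·4.8 − 35·sin46°·9.1 − 103.3 − 15·6.5 = 0 → M_P = 525.9 kN·m.

P_x = -24.31 kN, P_y = 60.18 kN, M_P = 525.9 kN·m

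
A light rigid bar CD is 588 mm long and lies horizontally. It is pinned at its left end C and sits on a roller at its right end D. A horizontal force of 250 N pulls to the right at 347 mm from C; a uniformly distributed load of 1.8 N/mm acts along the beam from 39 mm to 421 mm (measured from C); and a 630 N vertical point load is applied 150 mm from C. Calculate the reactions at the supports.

Resultant of the distributed load: 1.8 × 382 = 687.6 N at 230 mm from C.
Moments about C: D_y·588 − (1.8·382)·230 − 630·150 = 0 → D_y = 252648/588 = 429.673 ≈ 429.7 N.
ΣF_y = 0: C_y + 429.673 − 1.8·382 − 630 = 0 → C_y = 887.9 N.
ΣF_x = 0: C_x + 250 = 0 → C_x = -250.0 N.

C_x = -250.0 N, C_y = 887.9 N, D_y = 429.7 N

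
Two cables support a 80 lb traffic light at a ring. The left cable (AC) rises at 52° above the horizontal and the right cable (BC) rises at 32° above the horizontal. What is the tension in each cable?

T_AC = 68.22 lb, T_BC = 49.52 lb

ΣF_x = 0: −T_AC·cos52° + T_BC·cos32° = 0 → T_BC = 0.725975·T_AC.
ΣF_y = 0: T_AC·sin52° + T_BC·sin32° = 80.
Substitute: T_AC·(0.788011 + 0.725975·0.529919) = 80 → T_AC = 68.2175 ≈ 68.22 lb.
Then T_BC = 0.725975 × 68.2175 = 49.52 lb.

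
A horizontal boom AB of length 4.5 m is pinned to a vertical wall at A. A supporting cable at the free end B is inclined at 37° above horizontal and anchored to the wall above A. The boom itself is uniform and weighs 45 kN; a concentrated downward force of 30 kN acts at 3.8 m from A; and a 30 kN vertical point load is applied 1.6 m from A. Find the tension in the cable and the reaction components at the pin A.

ΣM about A: T·sin37°·4.5 − 45·2.25 − 30·3.8 − 30·1.6 = 0 → T = 263.25/(4.5·0.601815) = 97.206 ≈ 97.21 kN.
ΣF_x = 0: A_x − T·cos37° = 0 → A_x = 97.206 × 0.798636 = 77.63 kN.
ΣF_y = 0: A_y + T·sin37° − 45 − 30 − 30 = 0 → A_y = 105 − 97.206 × 0.601815 = 46.50 kN.

T = 97.21 kN, A_x = 77.63 kN, A_y = 46.50 kN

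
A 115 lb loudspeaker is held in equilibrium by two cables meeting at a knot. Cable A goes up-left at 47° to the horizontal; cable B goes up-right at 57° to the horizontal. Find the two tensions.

ΣF_x = 0: −T_A·cos47° + T_B·cos57° = 0 → T_B = 1.2522·T_A.
ΣF_y = 0: T_A·sin47° + T_B·sin57° = 115.
Substitute: T_A·(0.731354 + 1.2522·0.838671) = 115 → T_A = 64.551 ≈ 64.55 lb.
Then T_B = 1.2522 × 64.551 = 80.83 lb.

T_A = 64.55 lb, T_B = 80.83 lb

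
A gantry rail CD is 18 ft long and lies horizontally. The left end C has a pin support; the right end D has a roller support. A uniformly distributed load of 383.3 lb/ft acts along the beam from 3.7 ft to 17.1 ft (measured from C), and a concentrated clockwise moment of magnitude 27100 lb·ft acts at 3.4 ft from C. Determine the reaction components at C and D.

C_x = 0, C_y = 663.1 lb, D_y = 4473 lb

Resultant of the distributed load: 383.3 × 13.4 = 5136.22 lb at 10.4 ft from C.
Moments about C: D_y·18 − (383.3·13.4)·10.4 − 27100 = 0 → D_y = 80516.688/18 = 4473.15 ≈ 4473 lb.
ΣF_y = 0: C_y + 4473.15 − 383.3·13.4 = 0 → C_y = 663.1 lb.
ΣF_x = 0: no horizontal applied forces, so C_x = 0.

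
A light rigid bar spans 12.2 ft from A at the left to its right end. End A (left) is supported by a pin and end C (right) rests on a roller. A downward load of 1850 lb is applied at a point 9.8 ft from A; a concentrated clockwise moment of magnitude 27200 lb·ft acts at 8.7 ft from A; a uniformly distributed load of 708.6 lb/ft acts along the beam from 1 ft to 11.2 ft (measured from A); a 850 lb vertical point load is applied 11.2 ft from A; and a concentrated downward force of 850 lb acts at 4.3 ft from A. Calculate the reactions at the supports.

Resultant of the distributed load: 708.6 × 10.2 = 7227.72 lb at 6.1 ft from A.
Moments about A: C_y·12.2 − 1850·9.8 − 27200 − (708.6·10.2)·6.1 − 850·11.2 − 850·4.3 = 0 → C_y = 102594.092/12.2 = 8409.35 ≈ 8409 lb.
ΣF_y = 0: A_y + 8409.35 − 1850 − 708.6·10.2 − 850 − 850 = 0 → A_y = 2368 lb.
ΣF_x = 0: no horizontal applied forces, so A_x = 0.

A_x = 0, A_y = 2368 lb, C_y = 8409 lb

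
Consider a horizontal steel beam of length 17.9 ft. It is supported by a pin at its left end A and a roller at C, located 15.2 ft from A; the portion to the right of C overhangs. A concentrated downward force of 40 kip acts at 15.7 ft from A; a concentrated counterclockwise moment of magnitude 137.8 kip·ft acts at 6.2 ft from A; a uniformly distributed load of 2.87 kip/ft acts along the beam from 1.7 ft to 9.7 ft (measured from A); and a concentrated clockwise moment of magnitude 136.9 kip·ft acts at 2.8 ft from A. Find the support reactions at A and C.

A_x = 0, A_y = 13.09 kip, C_y = 49.87 kip

Resultant of the distributed load: 2.87 × 8 = 22.96 kip at 5.7 ft from A.
Taking moments about A: C_y·15.2 − 40·15.7 + 137.8 − (2.87·8)·5.7 − 136.9 = 0 → C_y = 757.972/15.2 = 49.8666 ≈ 49.87 kip.
ΣF_y = 0: A_y + 49.8666 − 40 − 2.87·8 = 0 → A_y = 13.09 kip.
ΣF_x = 0: no horizontal applied forces, so A_x = 0.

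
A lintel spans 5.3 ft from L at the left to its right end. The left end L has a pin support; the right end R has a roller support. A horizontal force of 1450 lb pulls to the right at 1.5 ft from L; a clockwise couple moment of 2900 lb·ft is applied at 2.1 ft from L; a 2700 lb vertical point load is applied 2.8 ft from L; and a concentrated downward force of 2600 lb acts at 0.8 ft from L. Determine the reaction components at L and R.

ΣM about L: R_y·5.3 − 2900 − 2700·2.8 − 2600·0.8 = 0 → R_y = 12540/5.3 = 2366.04 ≈ 2366 lb.
ΣF_y = 0: L_y + 2366.04 − 2700 − 2600 = 0 → L_y = 2934 lb.
ΣF_x = 0: L_x + 1450 = 0 → L_x = -1450 lb.

L_x = -1450 lb, L_y = 2934 lb, R_y = 2366 lb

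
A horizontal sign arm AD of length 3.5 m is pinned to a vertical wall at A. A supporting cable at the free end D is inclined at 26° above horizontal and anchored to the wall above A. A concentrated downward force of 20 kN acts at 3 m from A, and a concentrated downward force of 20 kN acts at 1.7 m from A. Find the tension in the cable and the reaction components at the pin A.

T = 61.27 kN, A_x = 55.07 kN, A_y = 13.14 kN

ΣM about A: T·sin26°·3.5 − 20·3 − 20·1.7 = 0 → T = 94/(3.5·0.438371) = 61.2658 ≈ 61.27 kN.
ΣF_x = 0: A_x − T·cos26° = 0 → A_x = 61.2658 × 0.898794 = 55.07 kN.
ΣF_y = 0: A_y + T·sin26° − 20 − 20 = 0 → A_y = 40 − 61.2658 × 0.438371 = 13.14 kN.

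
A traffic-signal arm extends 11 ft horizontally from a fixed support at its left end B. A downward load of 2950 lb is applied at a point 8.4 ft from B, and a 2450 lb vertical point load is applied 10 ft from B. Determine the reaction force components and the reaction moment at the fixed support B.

B_x = 0, B_y = 5400 lb, M_B = 49280 lb·ft

ΣF_x = 0: B_x = 0.
ΣF_y = 0: B_y − 2950 − 2450 = 0 → B_y = 5400 lb.
ΣM about B: M_B − 2950·8.4 − 2450·10 = 0 → M_B = 49280 lb·ft.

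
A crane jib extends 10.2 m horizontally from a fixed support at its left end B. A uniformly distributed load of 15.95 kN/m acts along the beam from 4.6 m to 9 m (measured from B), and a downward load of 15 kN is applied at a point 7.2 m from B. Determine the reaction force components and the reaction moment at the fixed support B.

Resultant of the distributed load: 15.95 × 4.4 = 70.18 kN at 6.8 m from B.
ΣF_x = 0: B_x = 0.
ΣF_y = 0: B_y − 15.95·4.4 − 15 = 0 → B_y = 85.18 kN.
ΣM about B: M_B − (15.95·4.4)·6.8 − 15·7.2 = 0 → M_B = 585.2 kN·m.

B_x = 0, B_y = 85.18 kN, M_B = 585.2 kN·m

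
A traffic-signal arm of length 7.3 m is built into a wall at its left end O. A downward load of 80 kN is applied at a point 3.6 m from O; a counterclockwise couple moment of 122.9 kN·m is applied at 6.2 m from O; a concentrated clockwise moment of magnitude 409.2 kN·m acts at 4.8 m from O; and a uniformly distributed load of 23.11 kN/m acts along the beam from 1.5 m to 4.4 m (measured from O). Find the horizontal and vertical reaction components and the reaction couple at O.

O_x = 0, O_y = 147.0 kN, M_O = 772.0 kN·m

Resultant of the distributed load: 23.11 × 2.9 = 67.019 kN at 2.95 m from O.
ΣF_x = 0: O_x = 0.
ΣF_y = 0: O_y − 80 − 23.11·2.9 = 0 → O_y = 147.0 kN.
ΣM about O: M_O − 80·3.6 + 122.9 − 409.2 − (23.11·2.9)·2.95 = 0 → M_O = 772.0 kN·m.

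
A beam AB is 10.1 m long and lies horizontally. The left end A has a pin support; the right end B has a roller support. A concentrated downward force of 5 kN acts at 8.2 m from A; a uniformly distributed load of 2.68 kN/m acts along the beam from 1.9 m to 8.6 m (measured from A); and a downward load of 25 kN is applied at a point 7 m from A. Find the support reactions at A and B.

Resultant of the distributed load: 2.68 × 6.7 = 17.956 kN at 5.25 m from A.
Moments about A: B_y·10.1 − 5·8.2 − (2.68·6.7)·5.25 − 25·7 = 0 → B_y = 310.269/10.1 = 30.7197 ≈ 30.72 kN.
ΣF_y = 0: A_y + 30.7197 − 5 − 2.68·6.7 − 25 = 0 → A_y = 17.24 kN.
ΣF_x = 0: no horizontal applied forces, so A_x = 0.

A_x = 0, A_y = 17.24 kN, B_y = 30.72 kN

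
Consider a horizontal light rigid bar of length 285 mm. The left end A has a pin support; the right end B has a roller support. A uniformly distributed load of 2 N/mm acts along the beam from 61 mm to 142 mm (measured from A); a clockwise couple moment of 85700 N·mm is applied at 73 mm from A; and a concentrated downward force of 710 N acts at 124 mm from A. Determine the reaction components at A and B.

Resultant of the distributed load: 2 × 81 = 162 N at 101.5 mm from A.
Moments about A: B_y·285 − (2·81)·101.5 − 85700 − 710·124 = 0 → B_y = 190183/285 = 667.309 ≈ 667.3 N.
ΣF_y = 0: A_y + 667.309 − 2·81 − 710 = 0 → A_y = 204.7 N.
ΣF_x = 0: no horizontal applied forces, so A_x = 0.

A_x = 0, A_y = 204.7 N, B_y = 667.3 N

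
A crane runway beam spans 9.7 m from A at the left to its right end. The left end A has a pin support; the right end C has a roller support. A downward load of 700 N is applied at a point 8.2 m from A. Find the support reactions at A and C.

A_x = 0, A_y = 108.2 N, C_y = 591.8 N

Taking moments about A: C_y·9.7 − 700·8.2 = 0 → C_y = 5740/9.7 = 591.753 ≈ 591.8 N.
ΣF_y = 0: A_y + 591.753 − 700 = 0 → A_y = 108.2 N.
ΣF_x = 0: no horizontal applied forces, so A_x = 0.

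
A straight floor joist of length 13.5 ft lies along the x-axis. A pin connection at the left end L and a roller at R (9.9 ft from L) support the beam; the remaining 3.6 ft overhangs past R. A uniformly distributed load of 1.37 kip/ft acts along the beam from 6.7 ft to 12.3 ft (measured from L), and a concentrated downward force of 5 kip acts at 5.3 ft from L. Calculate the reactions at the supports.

L_x = 0, L_y = 2.633 kip, R_y = 10.04 kip

Resultant of the distributed load: 1.37 × 5.6 = 7.672 kip at 9.5 ft from L.
Taking moments about L: R_y·9.9 − (1.37·5.6)·9.5 − 5·5.3 = 0 → R_y = 99.384/9.9 = 10.0388 ≈ 10.04 kip.
ΣF_y = 0: L_y + 10.0388 − 1.37·5.6 − 5 = 0 → L_y = 2.633 kip.
ΣF_x = 0: no horizontal applied forces, so L_x = 0.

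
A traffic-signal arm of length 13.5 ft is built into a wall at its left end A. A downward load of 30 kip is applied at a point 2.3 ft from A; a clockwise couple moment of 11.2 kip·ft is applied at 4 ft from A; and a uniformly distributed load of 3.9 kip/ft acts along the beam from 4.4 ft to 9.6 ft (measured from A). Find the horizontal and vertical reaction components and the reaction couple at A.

A_x = 0, A_y = 50.28 kip, M_A = 222.2 kip·ft

Resultant of the distributed load: 3.9 × 5.2 = 20.28 kip at 7 ft from A.
ΣF_x = 0: A_x = 0.
ΣF_y = 0: A_y − 30 − 3.9·5.2 = 0 → A_y = 50.28 kip.
ΣM about A: M_A − 30·2.3 − 11.2 − (3.9·5.2)·7 = 0 → M_A = 222.2 kip·ft.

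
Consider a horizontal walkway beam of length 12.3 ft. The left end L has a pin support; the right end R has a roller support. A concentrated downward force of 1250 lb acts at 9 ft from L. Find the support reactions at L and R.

L_x = 0, L_y = 335.4 lb, R_y = 914.6 lb

Moments about L: R_y·12.3 − 1250·9 = 0 → R_y = 11250/12.3 = 914.634 ≈ 914.6 lb.
ΣF_y = 0: L_y + 914.634 − 1250 = 0 → L_y = 335.4 lb.
ΣF_x = 0: no horizontal applied forces, so L_x = 0.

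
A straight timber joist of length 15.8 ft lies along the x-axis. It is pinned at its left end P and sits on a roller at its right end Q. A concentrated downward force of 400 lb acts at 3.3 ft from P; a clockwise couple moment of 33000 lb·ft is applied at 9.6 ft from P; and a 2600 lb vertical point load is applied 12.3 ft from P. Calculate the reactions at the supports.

ΣM about P: Q_y·15.8 − 400·3.3 − 33000 − 2600·12.3 = 0 → Q_y = 66300/15.8 = 4196.2 ≈ 4196 lb.
ΣF_y = 0: P_y + 4196.2 − 400 − 2600 = 0 → P_y = -1196 lb.
ΣF_x = 0: no horizontal applied forces, so P_x = 0.

P_x = 0, P_y = -1196 lb, Q_y = 4196 lb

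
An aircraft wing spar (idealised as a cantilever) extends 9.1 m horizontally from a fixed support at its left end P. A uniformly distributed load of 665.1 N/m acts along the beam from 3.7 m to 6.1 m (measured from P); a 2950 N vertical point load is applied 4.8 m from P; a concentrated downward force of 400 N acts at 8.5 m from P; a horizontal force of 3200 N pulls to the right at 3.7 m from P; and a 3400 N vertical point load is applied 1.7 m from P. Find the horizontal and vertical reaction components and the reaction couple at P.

Resultant of the distributed load: 665.1 × 2.4 = 1596.24 N at 4.9 m from P.
ΣF_x = 0: P_x + 3200 = 0 → P_x = -3200 N.
ΣF_y = 0: P_y − 665.1·2.4 − 2950 − 400 − 3400 = 0 → P_y = 8346 N.
ΣM about P: M_P − (665.1·2.4)·4.9 − 2950·4.8 − 400·8.5 − 3400·1.7 = 0 → M_P = 31160 N·m.

P_x = -3200 N, P_y = 8346 N, M_P = 31160 N·m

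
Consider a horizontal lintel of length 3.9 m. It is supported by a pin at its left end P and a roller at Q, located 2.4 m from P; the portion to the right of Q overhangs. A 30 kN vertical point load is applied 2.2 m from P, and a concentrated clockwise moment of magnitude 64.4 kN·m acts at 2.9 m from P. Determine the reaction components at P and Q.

P_x = 0, P_y = -24.33 kN, Q_y = 54.33 kN

Taking moments about P: Q_y·2.4 − 30·2.2 − 64.4 = 0 → Q_y = 130.4/2.4 = 54.3333 ≈ 54.33 kN.
ΣF_y = 0: P_y + 54.3333 − 30 = 0 → P_y = -24.33 kN.
ΣF_x = 0: no horizontal applied forces, so P_x = 0.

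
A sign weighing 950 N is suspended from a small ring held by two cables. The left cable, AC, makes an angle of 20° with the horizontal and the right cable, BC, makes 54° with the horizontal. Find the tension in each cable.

ΣF_x = 0: −T_AC·cos20° + T_BC·cos54° = 0 → T_BC = 1.5987·T_AC.
ΣF_y = 0: T_AC·sin20° + T_BC·sin54° = 950.
Substitute: T_AC·(0.34202 + 1.5987·0.809017) = 950 → T_AC = 580.899 ≈ 580.9 N.
Then T_BC = 1.5987 × 580.899 = 928.7 N.

T_AC = 580.9 N, T_BC = 928.7 N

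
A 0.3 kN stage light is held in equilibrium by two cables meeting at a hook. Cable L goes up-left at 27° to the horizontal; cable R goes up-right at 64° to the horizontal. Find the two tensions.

T_L = 0.1315 kN, T_R = 0.2673 kN

ΣF_x = 0: −T_L·cos27° + T_R·cos64° = 0 → T_R = 2.03254·T_L.
ΣF_y = 0: T_L·sin27° + T_R·sin64° = 0.3.
Substitute: T_L·(0.45399 + 2.03254·0.898794) = 0.3 → T_L = 0.131531 ≈ 0.1315 kN.
Then T_R = 2.03254 × 0.131531 = 0.2673 kN.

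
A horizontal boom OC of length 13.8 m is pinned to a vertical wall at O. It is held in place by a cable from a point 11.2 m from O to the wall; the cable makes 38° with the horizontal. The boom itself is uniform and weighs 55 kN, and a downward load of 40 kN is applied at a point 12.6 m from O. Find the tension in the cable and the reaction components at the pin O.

T = 128.1 kN, O_x = 101.0 kN, O_y = 16.12 kN

ΣM about O: T·sin38°·11.2 − 55·6.9 − 40·12.6 = 0 → T = 883.5/(11.2·0.615661) = 128.129 ≈ 128.1 kN.
ΣF_x = 0: O_x − T·cos38° = 0 → O_x = 128.129 × 0.788011 = 101.0 kN.
ΣF_y = 0: O_y + T·sin38° − 55 − 40 = 0 → O_y = 95 − 128.129 × 0.615661 = 16.12 kN.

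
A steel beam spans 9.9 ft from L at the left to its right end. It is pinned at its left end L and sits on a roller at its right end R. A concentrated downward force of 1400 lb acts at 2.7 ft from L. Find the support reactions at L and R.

L_x = 0, L_y = 1018 lb, R_y = 381.8 lb

Moments about L: R_y·9.9 − 1400·2.7 = 0 → R_y = 3780/9.9 = 381.818 ≈ 381.8 lb.
ΣF_y = 0: L_y + 381.818 − 1400 = 0 → L_y = 1018 lb.
ΣF_x = 0: no horizontal applied forces, so L_x = 0.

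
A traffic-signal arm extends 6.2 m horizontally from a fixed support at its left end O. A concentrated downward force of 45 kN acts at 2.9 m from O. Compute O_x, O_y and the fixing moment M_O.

ΣF_x = 0: O_x = 0.
ΣF_y = 0: O_y − 45 = 0 → O_y = 45.00 kN.
ΣM about O: M_O − 45·2.9 = 0 → M_O = 130.5 kN·m.

O_x = 0, O_y = 45.00 kN, M_O = 130.5 kN·m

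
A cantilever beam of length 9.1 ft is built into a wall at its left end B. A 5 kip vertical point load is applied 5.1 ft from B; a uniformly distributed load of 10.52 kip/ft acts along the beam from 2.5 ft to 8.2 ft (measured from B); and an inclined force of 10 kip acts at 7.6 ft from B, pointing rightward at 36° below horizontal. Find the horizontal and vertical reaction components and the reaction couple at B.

Resultant of the distributed load: 10.52 × 5.7 = 59.964 kip at 5.35 ft from B.
ΣF_x = 0: B_x + 10·cos36° = 0 → B_x = -8.090 kip.
ΣF_y = 0: B_y − 5 − 10.52·5.7 − 10·sin36° = 0 → B_y = 70.84 kip.
ΣM about B: M_B − 5·5.1 − (10.52·5.7)·5.35 − 10·sin36°·7.6 = 0 → M_B = 391.0 kip·ft.

B_x = -8.090 kip, B_y = 70.84 kip, M_B = 391.0 kip·ft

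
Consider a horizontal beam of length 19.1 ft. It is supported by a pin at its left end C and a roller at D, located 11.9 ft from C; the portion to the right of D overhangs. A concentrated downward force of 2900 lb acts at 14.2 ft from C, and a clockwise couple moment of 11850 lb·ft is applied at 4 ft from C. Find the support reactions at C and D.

Moments about C: D_y·11.9 − 2900·14.2 − 11850 = 0 → D_y = 53030/11.9 = 4456.3 ≈ 4456 lb.
ΣF_y = 0: C_y + 4456.3 − 2900 = 0 → C_y = -1556 lb.
ΣF_x = 0: no horizontal applied forces, so C_x = 0.

C_x = 0, C_y = -1556 lb, D_y = 4456 lb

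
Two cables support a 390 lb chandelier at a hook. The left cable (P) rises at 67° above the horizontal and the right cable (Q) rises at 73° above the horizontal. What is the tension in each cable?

ΣF_x = 0: −T_P·cos67° + T_Q·cos73° = 0 → T_Q = 1.33642·T_P.
ΣF_y = 0: T_P·sin67° + T_Q·sin73° = 390.
Substitute: T_P·(0.920505 + 1.33642·0.956305) = 390 → T_P = 177.391 ≈ 177.4 lb.
Then T_Q = 1.33642 × 177.391 = 237.1 lb.

T_P = 177.4 lb, T_Q = 237.1 lb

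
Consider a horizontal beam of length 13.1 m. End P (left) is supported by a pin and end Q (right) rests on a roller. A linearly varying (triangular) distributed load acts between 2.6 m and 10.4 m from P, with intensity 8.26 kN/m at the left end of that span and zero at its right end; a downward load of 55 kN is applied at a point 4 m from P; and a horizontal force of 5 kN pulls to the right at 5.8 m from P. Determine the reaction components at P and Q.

P_x = -5.000 kN, P_y = 57.63 kN, Q_y = 29.58 kN

Resultant of the triangular load: ½ × 8.26 × 7.8 = 32.214 kN, acting at 5.2 m from P (one-third of the span from the peak).
Taking moments about P: Q_y·13.1 − (½·8.26·7.8)·5.2 − 55·4 = 0 → Q_y = 387.5128/13.1 = 29.5811 ≈ 29.58 kN.
ΣF_y = 0: P_y + 29.5811 − ½·8.26·7.8 − 55 = 0 → P_y = 57.63 kN.
ΣF_x = 0: P_x + 5 = 0 → P_x = -5.000 kN.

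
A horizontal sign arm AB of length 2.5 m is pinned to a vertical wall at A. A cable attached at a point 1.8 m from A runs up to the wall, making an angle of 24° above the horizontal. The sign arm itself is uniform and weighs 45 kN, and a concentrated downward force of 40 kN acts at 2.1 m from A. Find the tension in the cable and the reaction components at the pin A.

T = 191.6 kN, A_x = 175.0 kN, A_y = 7.083 kN

ΣM about A: T·sin24°·1.8 − 45·1.25 − 40·2.1 = 0 → T = 140.25/(1.8·0.406737) = 191.565 ≈ 191.6 kN.
ΣF_x = 0: A_x − T·cos24° = 0 → A_x = 191.565 × 0.913545 = 175.0 kN.
ΣF_y = 0: A_y + T·sin24° − 45 − 40 = 0 → A_y = 85 − 191.565 × 0.406737 = 7.083 kN.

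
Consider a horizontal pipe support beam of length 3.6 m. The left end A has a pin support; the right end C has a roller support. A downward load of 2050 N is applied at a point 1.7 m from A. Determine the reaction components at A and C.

ΣM about A: C_y·3.6 − 2050·1.7 = 0 → C_y = 3485/3.6 = 968.056 ≈ 968.1 N.
ΣF_y = 0: A_y + 968.056 − 2050 = 0 → A_y = 1082 N.
ΣF_x = 0: no horizontal applied forces, so A_x = 0.

A_x = 0, A_y = 1082 N, C_y = 968.1 N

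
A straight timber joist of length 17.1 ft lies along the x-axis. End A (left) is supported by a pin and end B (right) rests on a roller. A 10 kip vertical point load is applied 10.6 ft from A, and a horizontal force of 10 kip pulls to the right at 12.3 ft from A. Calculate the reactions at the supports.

A_x = -10.00 kip, A_y = 3.801 kip, B_y = 6.199 kip

Moments about A: B_y·17.1 − 10·10.6 = 0 → B_y = 106/17.1 = 6.19883 ≈ 6.199 kip.
ΣF_y = 0: A_y + 6.19883 − 10 = 0 → A_y = 3.801 kip.
ΣF_x = 0: A_x + 10 = 0 → A_x = -10.00 kip.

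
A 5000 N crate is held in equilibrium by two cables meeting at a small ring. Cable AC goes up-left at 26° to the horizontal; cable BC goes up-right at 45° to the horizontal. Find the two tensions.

T_AC = 3739 N, T_BC = 4753 N

ΣF_x = 0: −T_AC·cos26° + T_BC·cos45° = 0 → T_BC = 1.27109·T_AC.
ΣF_y = 0: T_AC·sin26° + T_BC·sin45° = 5000.
Substitute: T_AC·(0.438371 + 1.27109·0.707107) = 5000 → T_AC = 3739.25 ≈ 3739 N.
Then T_BC = 1.27109 × 3739.25 = 4753 N.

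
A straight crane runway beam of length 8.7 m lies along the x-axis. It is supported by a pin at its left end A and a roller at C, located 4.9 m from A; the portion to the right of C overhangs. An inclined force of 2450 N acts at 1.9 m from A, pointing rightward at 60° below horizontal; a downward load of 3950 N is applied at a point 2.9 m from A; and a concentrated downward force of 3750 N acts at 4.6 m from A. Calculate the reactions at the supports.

ΣM about A: C_y·4.9 − 2450·sin60°·1.9 − 3950·2.9 − 3750·4.6 = 0 → C_y = 32736.3/4.9 = 6680.88 ≈ 6681 N.
ΣF_y = 0: A_y + 6680.88 − 2450·sin60° − 3950 − 3750 = 0 → A_y = 3141 N.
ΣF_x = 0: A_x + 2450·cos60° = 0 → A_x = -1225 N.

A_x = -1225 N, A_y = 3141 N, C_y = 6681 N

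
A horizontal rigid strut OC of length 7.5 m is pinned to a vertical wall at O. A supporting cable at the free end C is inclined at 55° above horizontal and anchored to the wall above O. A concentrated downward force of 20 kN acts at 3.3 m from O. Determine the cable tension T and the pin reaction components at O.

T = 10.74 kN, O_x = 6.162 kN, O_y = 11.20 kN

ΣM about O: T·sin55°·7.5 − 20·3.3 = 0 → T = 66/(7.5·0.819152) = 10.7428 ≈ 10.74 kN.
ΣF_x = 0: O_x − T·cos55° = 0 → O_x = 10.7428 × 0.573576 = 6.162 kN.
ΣF_y = 0: O_y + T·sin55° − 20 = 0 → O_y = 20 − 10.7428 × 0.819152 = 11.20 kN.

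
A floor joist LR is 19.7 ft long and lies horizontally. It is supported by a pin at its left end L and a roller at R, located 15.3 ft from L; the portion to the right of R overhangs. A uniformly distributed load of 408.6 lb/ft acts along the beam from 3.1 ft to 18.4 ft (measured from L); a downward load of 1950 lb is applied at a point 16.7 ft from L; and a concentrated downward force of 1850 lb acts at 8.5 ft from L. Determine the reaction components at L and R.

Resultant of the distributed load: 408.6 × 15.3 = 6251.58 lb at 10.75 ft from L.
Taking moments about L: R_y·15.3 − (408.6·15.3)·10.75 − 1950·16.7 − 1850·8.5 = 0 → R_y = 115494.485/15.3 = 7548.66 ≈ 7549 lb.
ΣF_y = 0: L_y + 7548.66 − 408.6·15.3 − 1950 − 1850 = 0 → L_y = 2503 lb.
ΣF_x = 0: no horizontal applied forces, so L_x = 0.

L_x = 0, L_y = 2503 lb, R_y = 7549 lb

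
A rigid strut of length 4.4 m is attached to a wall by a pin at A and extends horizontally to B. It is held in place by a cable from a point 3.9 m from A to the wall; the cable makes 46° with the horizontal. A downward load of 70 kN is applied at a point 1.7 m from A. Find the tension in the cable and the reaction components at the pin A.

T = 42.42 kN, A_x = 29.47 kN, A_y = 39.49 kN

ΣM about A: T·sin46°·3.9 − 70·1.7 = 0 → T = 119/(3.9·0.71934) = 42.4178 ≈ 42.42 kN.
ΣF_x = 0: A_x − T·cos46° = 0 → A_x = 42.4178 × 0.694658 = 29.47 kN.
ΣF_y = 0: A_y + T·sin46° − 70 = 0 → A_y = 70 − 42.4178 × 0.71934 = 39.49 kN.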